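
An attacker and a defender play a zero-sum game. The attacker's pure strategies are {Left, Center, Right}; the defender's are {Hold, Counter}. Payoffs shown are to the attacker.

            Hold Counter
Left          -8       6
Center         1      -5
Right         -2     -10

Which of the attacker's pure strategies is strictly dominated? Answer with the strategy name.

Center gives a strictly higher payoff than Right against every column: 1 > -2, -5 > -10.
So Right is strictly dominated and the attacker never plays it.

Right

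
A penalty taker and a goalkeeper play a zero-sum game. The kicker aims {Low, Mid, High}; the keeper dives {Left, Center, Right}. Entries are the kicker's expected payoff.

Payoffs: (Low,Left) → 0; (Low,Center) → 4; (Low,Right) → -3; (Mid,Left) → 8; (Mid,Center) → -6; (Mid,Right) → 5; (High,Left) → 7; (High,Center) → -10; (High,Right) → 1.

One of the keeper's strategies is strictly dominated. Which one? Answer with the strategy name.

Left

Right holds the kicker's payoff strictly below Left in every row: -3 < 0, 5 < 8, 1 < 7.
So Left is strictly dominated for the keeper.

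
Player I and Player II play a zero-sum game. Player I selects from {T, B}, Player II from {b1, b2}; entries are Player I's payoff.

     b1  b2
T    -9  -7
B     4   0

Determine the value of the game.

Row minima: T → -9, B → 0; maximin = 0.
Column maxima: b1 → 4, b2 → 0; minimax = 0.
Since maximin = minimax = 0, there is a saddle point and the value is 0.

0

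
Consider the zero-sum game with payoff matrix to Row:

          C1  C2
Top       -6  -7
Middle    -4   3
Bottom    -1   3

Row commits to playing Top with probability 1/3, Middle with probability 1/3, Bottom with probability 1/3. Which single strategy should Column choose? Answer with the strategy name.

C1

If Column plays C1, Row's expected payoff is (1/3)·(-6) + (1/3)·(-4) + (1/3)·(-1) = -11/3.
If Column plays C2, Row's expected payoff is (1/3)·(-7) + (1/3)·3 + (1/3)·3 = -1/3.
Column minimizes Row's payoff; the smallest is -11/3, so the best response is C1.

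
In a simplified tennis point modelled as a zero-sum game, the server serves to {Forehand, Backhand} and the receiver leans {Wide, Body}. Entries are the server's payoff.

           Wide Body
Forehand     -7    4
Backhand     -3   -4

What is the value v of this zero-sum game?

Row minima: Forehand → -7, Backhand → -4; maximin = -4.
Column maxima: Wide → -3, Body → 4; minimax = -3.
-4 ≠ -3, so there is no saddle point; optimal play is mixed.
Let the server play Forehand with probability p. Expected payoff against Wide: (-7)p + (-3)(1−p) = −4p − 3; against Body: 4p + (-4)(1−p) = 8p − 4.
Setting these equal: −4p − 3 = 8p − 4 ⇒ −12p = -1 ⇒ p = 1/12, and the value is (-4)·(1/12) − 3 = -10/3.
For the receiver: with q = P(Wide), equating Forehand's and Backhand's payoffs gives −11q + 4 = q − 4 ⇒ q = 2/3.

-10/3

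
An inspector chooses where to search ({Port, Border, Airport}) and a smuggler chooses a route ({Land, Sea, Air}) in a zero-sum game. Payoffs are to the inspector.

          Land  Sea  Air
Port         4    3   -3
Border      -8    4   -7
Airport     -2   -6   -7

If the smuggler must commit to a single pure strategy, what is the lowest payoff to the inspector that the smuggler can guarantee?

-3

Column maxima: Land → 4, Sea → 4, Air → -3.
The smallest of these is -3.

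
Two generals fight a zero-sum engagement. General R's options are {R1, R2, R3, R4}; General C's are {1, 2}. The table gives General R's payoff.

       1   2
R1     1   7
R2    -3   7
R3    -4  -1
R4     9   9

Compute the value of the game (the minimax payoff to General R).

9

Row minima: R1 → 1, R2 → -3, R3 → -4, R4 → 9; maximin = 9.
Column maxima: 1 → 9, 2 → 9; minimax = 9.
Since maximin = minimax = 9, there is a saddle point and the value is 9.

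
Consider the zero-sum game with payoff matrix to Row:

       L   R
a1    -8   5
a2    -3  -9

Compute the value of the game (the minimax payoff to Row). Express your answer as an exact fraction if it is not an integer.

Row minima: a1 → -8, a2 → -9; maximin = -8.
Column maxima: L → -3, R → 5; minimax = -3.
-8 ≠ -3, so there is no saddle point; optimal play is mixed.
Let Row play a1 with probability p. Expected payoff against L: (-8)p + (-3)(1−p) = −5p − 3; against R: 5p + (-9)(1−p) = 14p − 9.
Setting these equal: −5p − 3 = 14p − 9 ⇒ −19p = -6 ⇒ p = 6/19, and the value is (-5)·(6/19) − 3 = -87/19.
For Column: with q = P(L), equating a1's and a2's payoffs gives −13q + 5 = 6q − 9 ⇒ q = 14/19.

-87/19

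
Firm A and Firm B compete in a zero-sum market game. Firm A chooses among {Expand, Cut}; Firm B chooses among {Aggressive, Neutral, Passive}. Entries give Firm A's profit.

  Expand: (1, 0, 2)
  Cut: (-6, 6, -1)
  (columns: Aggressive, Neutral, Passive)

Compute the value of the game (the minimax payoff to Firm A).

6/13

Row minima: Expand → 0, Cut → -6; maximin = 0.
Column maxima: Aggressive → 1, Neutral → 6, Passive → 2; minimax = 1.
0 ≠ 1, so there is no saddle point; optimal play is mixed.
Passive is strictly dominated by Aggressive (it gives Firm A strictly more in every row), so Firm B never plays it.
On the remaining 2×2 (Expand, Cut vs Aggressive, Neutral):
Let Firm A play Expand with probability p. Expected payoff against Aggressive: 1p + (-6)(1−p) = 7p − 6; against Neutral: 0p + 6(1−p) = −6p + 6.
Setting these equal: 7p − 6 = −6p + 6 ⇒ 13p = 12 ⇒ p = 12/13, and the value is (7)·(12/13) − 6 = 6/13.
For Firm B: with q = P(Aggressive), equating Expand's and Cut's payoffs gives q = −12q + 6 ⇒ q = 6/13.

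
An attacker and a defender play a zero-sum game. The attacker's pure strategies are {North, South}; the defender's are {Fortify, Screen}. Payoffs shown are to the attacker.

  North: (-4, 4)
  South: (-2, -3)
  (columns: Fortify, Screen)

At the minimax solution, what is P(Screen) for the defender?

Row minima: North → -4, South → -3; maximin = -3.
Column maxima: Fortify → -2, Screen → 4; minimax = -2.
-3 ≠ -2, so there is no saddle point; optimal play is mixed.
Let the attacker play North with probability p. Expected payoff against Fortify: (-4)p + (-2)(1−p) = −2p − 2; against Screen: 4p + (-3)(1−p) = 7p − 3.
Setting these equal: −2p − 2 = 7p − 3 ⇒ −9p = -1 ⇒ p = 1/9, and the value is (-2)·(1/9) − 2 = -20/9.
For the defender: with q = P(Fortify), equating North's and South's payoffs gives −8q + 4 = q − 3 ⇒ q = 7/9.

2/9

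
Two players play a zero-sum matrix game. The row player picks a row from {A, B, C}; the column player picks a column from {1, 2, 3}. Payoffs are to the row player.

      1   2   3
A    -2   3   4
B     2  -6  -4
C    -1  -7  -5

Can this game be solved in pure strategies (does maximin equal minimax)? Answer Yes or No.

Row minima: A → -2, B → -6, C → -7; maximin = -2.
Column maxima: 1 → 2, 2 → 3, 3 → 4; minimax = 2.
-2 ≠ 2, so no pure-strategy equilibrium exists.

No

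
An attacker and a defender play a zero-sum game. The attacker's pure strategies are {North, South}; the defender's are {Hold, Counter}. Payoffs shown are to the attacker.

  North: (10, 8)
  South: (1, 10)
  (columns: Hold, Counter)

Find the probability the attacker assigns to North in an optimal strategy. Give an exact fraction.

9/11

Row minima: North → 8, South → 1; maximin = 8.
Column maxima: Hold → 10, Counter → 10; minimax = 10.
8 ≠ 10, so there is no saddle point; optimal play is mixed.
Let the attacker play North with probability p. Expected payoff against Hold: 10p + 1(1−p) = 9p + 1; against Counter: 8p + 10(1−p) = −2p + 10.
Setting these equal: 9p + 1 = −2p + 10 ⇒ 11p = 9 ⇒ p = 9/11, and the value is (9)·(9/11) + 1 = 92/11.
For the defender: with q = P(Hold), equating North's and South's payoffs gives 2q + 8 = −9q + 10 ⇒ q = 2/11.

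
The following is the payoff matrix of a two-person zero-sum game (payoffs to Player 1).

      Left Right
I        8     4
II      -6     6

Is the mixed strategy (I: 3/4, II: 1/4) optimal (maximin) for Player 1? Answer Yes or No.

Against Left this mix gives (3/4)·8 + (1/4)·(-6) = 9/2.
Against Right this mix gives (3/4)·4 + (1/4)·6 = 9/2.
All of Player 2's active replies (Left, Right) yield 9/2, and no column does worse for Player 1. The mix makes Player 2 indifferent and guarantees 9/2, so it is optimal.

Yes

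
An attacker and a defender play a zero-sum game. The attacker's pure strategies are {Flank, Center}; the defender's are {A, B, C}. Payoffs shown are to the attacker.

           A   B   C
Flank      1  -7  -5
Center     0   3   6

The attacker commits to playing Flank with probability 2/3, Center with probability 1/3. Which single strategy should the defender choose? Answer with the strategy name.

B

If the defender plays A, the attacker's expected payoff is (2/3)·1 + (1/3)·0 = 2/3.
If the defender plays B, the attacker's expected payoff is (2/3)·(-7) + (1/3)·3 = -11/3.
If the defender plays C, the attacker's expected payoff is (2/3)·(-5) + (1/3)·6 = -4/3.
The defender minimizes the attacker's payoff; the smallest is -11/3, so the best response is B.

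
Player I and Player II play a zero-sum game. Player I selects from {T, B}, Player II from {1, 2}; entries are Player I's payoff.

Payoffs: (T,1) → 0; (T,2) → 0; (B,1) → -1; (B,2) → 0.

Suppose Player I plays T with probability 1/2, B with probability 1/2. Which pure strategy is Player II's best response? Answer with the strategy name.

If Player II plays 1, Player I's expected payoff is (1/2)·0 + (1/2)·(-1) = -1/2.
If Player II plays 2, Player I's expected payoff is (1/2)·0 + (1/2)·0 = 0.
Player II minimizes Player I's payoff; the smallest is -1/2, so the best response is 1.

1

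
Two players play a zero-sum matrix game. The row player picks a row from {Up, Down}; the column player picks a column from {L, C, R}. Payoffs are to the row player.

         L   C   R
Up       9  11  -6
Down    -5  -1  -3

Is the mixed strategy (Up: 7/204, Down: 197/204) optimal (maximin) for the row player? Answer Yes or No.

Against L this mix gives (7/204)·9 + (197/204)·(-5) = -461/102.
Against C this mix gives (7/204)·11 + (197/204)·(-1) = -10/17.
Against R this mix gives (7/204)·(-6) + (197/204)·(-3) = -211/68.
The column player will play L, holding the row player to -461/102. Shifting weight toward the row that does better against L would raise this floor (the equalizing mix achieves -57/17 against both L and R), so the proposed strategy is not optimal.

No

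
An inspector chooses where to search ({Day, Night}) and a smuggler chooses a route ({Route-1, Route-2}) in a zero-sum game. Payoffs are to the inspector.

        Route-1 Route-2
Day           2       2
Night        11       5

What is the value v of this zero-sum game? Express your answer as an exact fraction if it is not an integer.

5

Row minima: Day → 2, Night → 5; maximin = 5.
Column maxima: Route-1 → 11, Route-2 → 5; minimax = 5.
Since maximin = minimax = 5, there is a saddle point and the value is 5.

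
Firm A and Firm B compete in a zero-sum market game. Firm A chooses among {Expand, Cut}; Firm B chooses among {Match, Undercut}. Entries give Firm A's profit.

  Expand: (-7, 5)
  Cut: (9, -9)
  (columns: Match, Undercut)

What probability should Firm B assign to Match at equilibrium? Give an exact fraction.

7/15

Row minima: Expand → -7, Cut → -9; maximin = -7.
Column maxima: Match → 9, Undercut → 5; minimax = 5.
-7 ≠ 5, so there is no saddle point; optimal play is mixed.
Let Firm A play Expand with probability p. Expected payoff against Match: (-7)p + 9(1−p) = −16p + 9; against Undercut: 5p + (-9)(1−p) = 14p − 9.
Setting these equal: −16p + 9 = 14p − 9 ⇒ −30p = -18 ⇒ p = 3/5, and the value is (-16)·(3/5) + 9 = -3/5.
For Firm B: with q = P(Match), equating Expand's and Cut's payoffs gives −12q + 5 = 18q − 9 ⇒ q = 7/15.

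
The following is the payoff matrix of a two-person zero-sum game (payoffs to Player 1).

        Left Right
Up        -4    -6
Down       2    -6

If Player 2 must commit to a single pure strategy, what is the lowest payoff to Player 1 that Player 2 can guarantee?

Column maxima: Left → 2, Right → -6.
The smallest of these is -6.

-6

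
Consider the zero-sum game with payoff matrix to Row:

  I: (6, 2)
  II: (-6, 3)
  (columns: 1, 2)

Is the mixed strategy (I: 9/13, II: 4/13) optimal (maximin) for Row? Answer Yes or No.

Yes

Against 1 this mix gives (9/13)·6 + (4/13)·(-6) = 30/13.
Against 2 this mix gives (9/13)·2 + (4/13)·3 = 30/13.
All of Column's active replies (1, 2) yield 30/13, and no column does worse for Row. The mix makes Column indifferent and guarantees 30/13, so it is optimal.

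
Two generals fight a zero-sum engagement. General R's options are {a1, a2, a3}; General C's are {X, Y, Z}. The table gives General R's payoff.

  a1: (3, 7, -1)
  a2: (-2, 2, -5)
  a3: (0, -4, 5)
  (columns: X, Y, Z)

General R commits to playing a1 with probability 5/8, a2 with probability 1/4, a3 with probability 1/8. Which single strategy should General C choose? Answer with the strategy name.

If General C plays X, General R's expected payoff is (5/8)·3 + (1/4)·(-2) + (1/8)·0 = 11/8.
If General C plays Y, General R's expected payoff is (5/8)·7 + (1/4)·2 + (1/8)·(-4) = 35/8.
If General C plays Z, General R's expected payoff is (5/8)·(-1) + (1/4)·(-5) + (1/8)·5 = -5/4.
General C minimizes General R's payoff; the smallest is -5/4, so the best response is Z.

Z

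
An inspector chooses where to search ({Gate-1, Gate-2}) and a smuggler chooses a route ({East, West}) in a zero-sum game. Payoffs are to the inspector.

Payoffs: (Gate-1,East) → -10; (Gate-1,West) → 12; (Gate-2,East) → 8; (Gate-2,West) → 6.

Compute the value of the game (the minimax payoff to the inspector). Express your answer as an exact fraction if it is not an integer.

Row minima: Gate-1 → -10, Gate-2 → 6; maximin = 6.
Column maxima: East → 8, West → 12; minimax = 8.
6 ≠ 8, so there is no saddle point; optimal play is mixed.
Let the inspector play Gate-1 with probability p. Expected payoff against East: (-10)p + 8(1−p) = −18p + 8; against West: 12p + 6(1−p) = 6p + 6.
Setting these equal: −18p + 8 = 6p + 6 ⇒ −24p = -2 ⇒ p = 1/12, and the value is (-18)·(1/12) + 8 = 13/2.
For the smuggler: with q = P(East), equating Gate-1's and Gate-2's payoffs gives −22q + 12 = 2q + 6 ⇒ q = 1/4.

13/2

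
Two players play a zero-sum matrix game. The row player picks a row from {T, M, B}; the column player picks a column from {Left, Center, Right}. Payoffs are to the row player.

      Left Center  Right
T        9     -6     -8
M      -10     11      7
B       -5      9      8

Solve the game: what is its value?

16/15

Row minima: T → -8, M → -10, B → -5; maximin = -5.
Column maxima: Left → 9, Center → 11, Right → 8; minimax = 8.
-5 ≠ 8, so there is no saddle point; optimal play is mixed.
Center is strictly dominated by Right (it gives the row player strictly more in every row), so the column player never plays it.
With Center eliminated, M is strictly dominated by B (B gives the row player strictly more in every remaining column), so the row player never plays it.
On the remaining 2×2 (T, B vs Left, Right):
Let the row player play T with probability p. Expected payoff against Left: 9p + (-5)(1−p) = 14p − 5; against Right: (-8)p + 8(1−p) = −16p + 8.
Setting these equal: 14p − 5 = −16p + 8 ⇒ 30p = 13 ⇒ p = 13/30, and the value is (14)·(13/30) − 5 = 16/15.
For the column player: with q = P(Left), equating T's and B's payoffs gives 17q − 8 = −13q + 8 ⇒ q = 8/15.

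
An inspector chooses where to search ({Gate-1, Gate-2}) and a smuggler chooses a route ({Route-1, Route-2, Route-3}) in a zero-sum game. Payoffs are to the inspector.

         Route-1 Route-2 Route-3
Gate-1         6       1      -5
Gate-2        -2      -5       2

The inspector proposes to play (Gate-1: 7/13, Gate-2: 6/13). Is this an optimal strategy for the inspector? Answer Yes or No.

Against Route-1 this mix gives (7/13)·6 + (6/13)·(-2) = 30/13.
Against Route-2 this mix gives (7/13)·1 + (6/13)·(-5) = -23/13.
Against Route-3 this mix gives (7/13)·(-5) + (6/13)·2 = -23/13.
All of the smuggler's active replies (Route-2, Route-3) yield -23/13, and no column does worse for the inspector. The mix makes the smuggler indifferent and guarantees -23/13, so it is optimal.

Yes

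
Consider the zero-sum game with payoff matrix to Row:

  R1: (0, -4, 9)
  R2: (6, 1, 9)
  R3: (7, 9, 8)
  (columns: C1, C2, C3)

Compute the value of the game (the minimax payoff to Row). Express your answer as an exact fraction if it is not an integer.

Row minima: R1 → -4, R2 → 1, R3 → 7; maximin = 7.
Column maxima: C1 → 7, C2 → 9, C3 → 9; minimax = 7.
Since maximin = minimax = 7, there is a saddle point and the value is 7.

7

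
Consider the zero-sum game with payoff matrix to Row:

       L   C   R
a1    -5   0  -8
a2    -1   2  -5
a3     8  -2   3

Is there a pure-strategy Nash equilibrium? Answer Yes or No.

Row minima: a1 → -8, a2 → -5, a3 → -2; maximin = -2.
Column maxima: L → 8, C → 2, R → 3; minimax = 2.
-2 ≠ 2, so no pure-strategy equilibrium exists.

No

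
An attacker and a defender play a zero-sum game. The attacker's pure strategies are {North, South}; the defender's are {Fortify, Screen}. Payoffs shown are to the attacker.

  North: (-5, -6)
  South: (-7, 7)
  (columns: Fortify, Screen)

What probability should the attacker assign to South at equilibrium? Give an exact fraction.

1/15

Row minima: North → -6, South → -7; maximin = -6.
Column maxima: Fortify → -5, Screen → 7; minimax = -5.
-6 ≠ -5, so there is no saddle point; optimal play is mixed.
Let the attacker play North with probability p. Expected payoff against Fortify: (-5)p + (-7)(1−p) = 2p − 7; against Screen: (-6)p + 7(1−p) = −13p + 7.
Setting these equal: 2p − 7 = −13p + 7 ⇒ 15p = 14 ⇒ p = 14/15, and the value is (2)·(14/15) − 7 = -77/15.
For the defender: with q = P(Fortify), equating North's and South's payoffs gives q − 6 = −14q + 7 ⇒ q = 13/15.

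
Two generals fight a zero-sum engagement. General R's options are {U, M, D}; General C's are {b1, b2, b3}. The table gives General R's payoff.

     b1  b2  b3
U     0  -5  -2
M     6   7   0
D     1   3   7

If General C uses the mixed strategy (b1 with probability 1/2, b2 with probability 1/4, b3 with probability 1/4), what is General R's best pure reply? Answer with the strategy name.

Expected payoff of U: (1/2)·0 + (1/4)·(-5) + (1/4)·(-2) = -7/4.
Expected payoff of M: (1/2)·6 + (1/4)·7 + (1/4)·0 = 19/4.
Expected payoff of D: (1/2)·1 + (1/4)·3 + (1/4)·7 = 3.
The largest is 19/4, so General R's best response is M.

M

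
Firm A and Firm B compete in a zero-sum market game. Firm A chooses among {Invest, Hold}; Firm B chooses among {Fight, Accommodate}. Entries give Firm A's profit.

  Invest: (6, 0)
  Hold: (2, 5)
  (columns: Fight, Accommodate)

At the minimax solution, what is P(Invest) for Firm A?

1/3

Row minima: Invest → 0, Hold → 2; maximin = 2.
Column maxima: Fight → 6, Accommodate → 5; minimax = 5.
2 ≠ 5, so there is no saddle point; optimal play is mixed.
Let Firm A play Invest with probability p. Expected payoff against Fight: 6p + 2(1−p) = 4p + 2; against Accommodate: 0p + 5(1−p) = −5p + 5.
Setting these equal: 4p + 2 = −5p + 5 ⇒ 9p = 3 ⇒ p = 1/3, and the value is (4)·(1/3) + 2 = 10/3.
For Firm B: with q = P(Fight), equating Invest's and Hold's payoffs gives 6q = −3q + 5 ⇒ q = 5/9.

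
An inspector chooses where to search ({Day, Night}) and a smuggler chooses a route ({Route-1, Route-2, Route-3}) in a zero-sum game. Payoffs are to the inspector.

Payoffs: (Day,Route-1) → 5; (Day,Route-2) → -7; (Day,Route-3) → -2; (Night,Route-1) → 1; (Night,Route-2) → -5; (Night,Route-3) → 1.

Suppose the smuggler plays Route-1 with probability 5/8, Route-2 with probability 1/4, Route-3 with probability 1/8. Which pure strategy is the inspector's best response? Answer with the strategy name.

Expected payoff of Day: (5/8)·5 + (1/4)·(-7) + (1/8)·(-2) = 9/8.
Expected payoff of Night: (5/8)·1 + (1/4)·(-5) + (1/8)·1 = -1/2.
The largest is 9/8, so the inspector's best response is Day.

Day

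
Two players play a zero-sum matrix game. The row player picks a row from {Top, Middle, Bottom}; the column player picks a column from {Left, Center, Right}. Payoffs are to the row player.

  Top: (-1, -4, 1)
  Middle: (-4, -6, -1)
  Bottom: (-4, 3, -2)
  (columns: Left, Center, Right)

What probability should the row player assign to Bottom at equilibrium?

3/10

Row minima: Top → -4, Middle → -6, Bottom → -4; maximin = -4.
Column maxima: Left → -1, Center → 3, Right → 1; minimax = -1.
-4 ≠ -1, so there is no saddle point; optimal play is mixed.
Middle is strictly dominated by Top, so the row player never plays it.
Right is strictly dominated by Left (it gives the row player strictly more in every row), so the column player never plays it.
On the remaining 2×2 (Top, Bottom vs Left, Center):
Let the row player play Top with probability p. Expected payoff against Left: (-1)p + (-4)(1−p) = 3p − 4; against Center: (-4)p + 3(1−p) = −7p + 3.
Setting these equal: 3p − 4 = −7p + 3 ⇒ 10p = 7 ⇒ p = 7/10, and the value is (3)·(7/10) − 4 = -19/10.
For the column player: with q = P(Left), equating Top's and Bottom's payoffs gives 3q − 4 = −7q + 3 ⇒ q = 7/10.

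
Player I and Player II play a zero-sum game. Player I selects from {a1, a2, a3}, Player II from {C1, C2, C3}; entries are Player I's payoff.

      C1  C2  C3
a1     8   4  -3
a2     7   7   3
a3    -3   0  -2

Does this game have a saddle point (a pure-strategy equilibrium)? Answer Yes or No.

Yes

Row minima: a1 → -3, a2 → 3, a3 → -3; maximin = 3.
Column maxima: C1 → 8, C2 → 7, C3 → 3; minimax = 3.
maximin = minimax = 3, so a saddle point exists.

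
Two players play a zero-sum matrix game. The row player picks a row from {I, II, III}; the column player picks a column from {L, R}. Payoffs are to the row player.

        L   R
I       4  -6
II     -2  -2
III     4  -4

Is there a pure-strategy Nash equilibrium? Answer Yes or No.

Yes

Row minima: I → -6, II → -2, III → -4; maximin = -2.
Column maxima: L → 4, R → -2; minimax = -2.
maximin = minimax = -2, so a saddle point exists.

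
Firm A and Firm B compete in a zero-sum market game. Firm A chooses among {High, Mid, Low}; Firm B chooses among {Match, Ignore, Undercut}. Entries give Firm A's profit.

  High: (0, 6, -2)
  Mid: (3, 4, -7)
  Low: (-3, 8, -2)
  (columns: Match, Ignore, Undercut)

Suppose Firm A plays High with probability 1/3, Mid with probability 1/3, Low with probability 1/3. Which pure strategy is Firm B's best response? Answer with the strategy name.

Undercut

If Firm B plays Match, Firm A's expected payoff is (1/3)·0 + (1/3)·3 + (1/3)·(-3) = 0.
If Firm B plays Ignore, Firm A's expected payoff is (1/3)·6 + (1/3)·4 + (1/3)·8 = 6.
If Firm B plays Undercut, Firm A's expected payoff is (1/3)·(-2) + (1/3)·(-7) + (1/3)·(-2) = -11/3.
Firm B minimizes Firm A's payoff; the smallest is -11/3, so the best response is Undercut.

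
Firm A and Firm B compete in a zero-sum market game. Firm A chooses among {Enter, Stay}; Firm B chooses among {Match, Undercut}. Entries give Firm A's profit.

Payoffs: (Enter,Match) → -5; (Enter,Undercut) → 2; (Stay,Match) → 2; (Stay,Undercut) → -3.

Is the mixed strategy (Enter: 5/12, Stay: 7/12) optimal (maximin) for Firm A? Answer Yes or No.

Yes

Against Match this mix gives (5/12)·(-5) + (7/12)·2 = -11/12.
Against Undercut this mix gives (5/12)·2 + (7/12)·(-3) = -11/12.
All of Firm B's active replies (Match, Undercut) yield -11/12, and no column does worse for Firm A. The mix makes Firm B indifferent and guarantees -11/12, so it is optimal.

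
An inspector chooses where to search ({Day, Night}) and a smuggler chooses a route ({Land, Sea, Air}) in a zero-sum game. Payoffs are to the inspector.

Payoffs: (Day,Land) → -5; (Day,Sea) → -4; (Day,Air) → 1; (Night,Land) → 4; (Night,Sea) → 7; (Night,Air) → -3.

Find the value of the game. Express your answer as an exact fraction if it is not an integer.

Row minima: Day → -5, Night → -3; maximin = -3.
Column maxima: Land → 4, Sea → 7, Air → 1; minimax = 1.
-3 ≠ 1, so there is no saddle point; optimal play is mixed.
Sea is strictly dominated by Land (it gives the inspector strictly more in every row), so the smuggler never plays it.
On the remaining 2×2 (Day, Night vs Land, Air):
Let the inspector play Day with probability p. Expected payoff against Land: (-5)p + 4(1−p) = −9p + 4; against Air: 1p + (-3)(1−p) = 4p − 3.
Setting these equal: −9p + 4 = 4p − 3 ⇒ −13p = -7 ⇒ p = 7/13, and the value is (-9)·(7/13) + 4 = -11/13.
For the smuggler: with q = P(Land), equating Day's and Night's payoffs gives −6q + 1 = 7q − 3 ⇒ q = 4/13.

-11/13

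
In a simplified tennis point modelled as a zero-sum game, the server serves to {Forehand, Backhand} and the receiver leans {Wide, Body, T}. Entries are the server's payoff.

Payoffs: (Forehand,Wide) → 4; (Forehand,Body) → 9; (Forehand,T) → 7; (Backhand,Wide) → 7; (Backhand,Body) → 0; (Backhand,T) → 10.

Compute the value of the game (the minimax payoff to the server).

Row minima: Forehand → 4, Backhand → 0; maximin = 4.
Column maxima: Wide → 7, Body → 9, T → 10; minimax = 7.
4 ≠ 7, so there is no saddle point; optimal play is mixed.
T is strictly dominated by Wide (it gives the server strictly more in every row), so the receiver never plays it.
On the remaining 2×2 (Forehand, Backhand vs Wide, Body):
Let the server play Forehand with probability p. Expected payoff against Wide: 4p + 7(1−p) = −3p + 7; against Body: 9p + 0(1−p) = 9p.
Setting these equal: −3p + 7 = 9p ⇒ −12p = -7 ⇒ p = 7/12, and the value is (-3)·(7/12) + 7 = 21/4.
For the receiver: with q = P(Wide), equating Forehand's and Backhand's payoffs gives −5q + 9 = 7q ⇒ q = 3/4.

21/4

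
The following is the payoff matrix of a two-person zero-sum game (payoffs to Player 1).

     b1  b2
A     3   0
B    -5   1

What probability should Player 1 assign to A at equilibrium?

2/3

Row minima: A → 0, B → -5; maximin = 0.
Column maxima: b1 → 3, b2 → 1; minimax = 1.
0 ≠ 1, so there is no saddle point; optimal play is mixed.
Let Player 1 play A with probability p. Expected payoff against b1: 3p + (-5)(1−p) = 8p − 5; against b2: 0p + 1(1−p) = −p + 1.
Setting these equal: 8p − 5 = −p + 1 ⇒ 9p = 6 ⇒ p = 2/3, and the value is (8)·(2/3) − 5 = 1/3.
For Player 2: with q = P(b1), equating A's and B's payoffs gives 3q = −6q + 1 ⇒ q = 1/9.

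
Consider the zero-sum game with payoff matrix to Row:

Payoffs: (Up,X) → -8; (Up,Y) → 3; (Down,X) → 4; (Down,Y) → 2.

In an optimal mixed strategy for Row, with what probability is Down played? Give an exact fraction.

11/13

Row minima: Up → -8, Down → 2; maximin = 2.
Column maxima: X → 4, Y → 3; minimax = 3.
2 ≠ 3, so there is no saddle point; optimal play is mixed.
Let Row play Up with probability p. Expected payoff against X: (-8)p + 4(1−p) = −12p + 4; against Y: 3p + 2(1−p) = p + 2.
Setting these equal: −12p + 4 = p + 2 ⇒ −13p = -2 ⇒ p = 2/13, and the value is (-12)·(2/13) + 4 = 28/13.
For Column: with q = P(X), equating Up's and Down's payoffs gives −11q + 3 = 2q + 2 ⇒ q = 1/13.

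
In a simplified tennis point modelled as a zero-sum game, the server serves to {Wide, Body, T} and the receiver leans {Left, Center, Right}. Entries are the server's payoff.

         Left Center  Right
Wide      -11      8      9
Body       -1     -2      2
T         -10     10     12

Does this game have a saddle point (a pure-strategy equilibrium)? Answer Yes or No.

No

Row minima: Wide → -11, Body → -2, T → -10; maximin = -2.
Column maxima: Left → -1, Center → 10, Right → 12; minimax = -1.
-2 ≠ -1, so no pure-strategy equilibrium exists.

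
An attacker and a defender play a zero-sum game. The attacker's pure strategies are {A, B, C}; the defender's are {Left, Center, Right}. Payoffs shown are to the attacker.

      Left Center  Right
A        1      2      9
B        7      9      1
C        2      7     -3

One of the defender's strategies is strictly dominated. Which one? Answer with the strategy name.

Center

Left holds the attacker's payoff strictly below Center in every row: 1 < 2, 7 < 9, 2 < 7.
So Center is strictly dominated for the defender.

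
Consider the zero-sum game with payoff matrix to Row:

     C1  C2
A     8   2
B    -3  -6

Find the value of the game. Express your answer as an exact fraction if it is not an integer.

2

Row minima: A → 2, B → -6; maximin = 2.
Column maxima: C1 → 8, C2 → 2; minimax = 2.
Since maximin = minimax = 2, there is a saddle point and the value is 2.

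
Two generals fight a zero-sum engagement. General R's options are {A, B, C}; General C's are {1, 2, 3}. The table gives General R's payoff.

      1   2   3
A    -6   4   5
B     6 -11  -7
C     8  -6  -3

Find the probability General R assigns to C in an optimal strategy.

5/12

Row minima: A → -6, B → -11, C → -6; maximin = -6.
Column maxima: 1 → 8, 2 → 4, 3 → 5; minimax = 4.
-6 ≠ 4, so there is no saddle point; optimal play is mixed.
B is strictly dominated by C, so General R never plays it.
3 is strictly dominated by 2 (it gives General R strictly more in every row), so General C never plays it.
On the remaining 2×2 (A, C vs 1, 2):
Let General R play A with probability p. Expected payoff against 1: (-6)p + 8(1−p) = −14p + 8; against 2: 4p + (-6)(1−p) = 10p − 6.
Setting these equal: −14p + 8 = 10p − 6 ⇒ −24p = -14 ⇒ p = 7/12, and the value is (-14)·(7/12) + 8 = -1/6.
For General C: with q = P(1), equating A's and C's payoffs gives −10q + 4 = 14q − 6 ⇒ q = 5/12.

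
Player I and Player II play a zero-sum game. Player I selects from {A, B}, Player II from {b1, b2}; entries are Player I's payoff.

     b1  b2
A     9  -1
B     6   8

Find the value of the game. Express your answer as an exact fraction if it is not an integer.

Row minima: A → -1, B → 6; maximin = 6.
Column maxima: b1 → 9, b2 → 8; minimax = 8.
6 ≠ 8, so there is no saddle point; optimal play is mixed.
Let Player I play A with probability p. Expected payoff against b1: 9p + 6(1−p) = 3p + 6; against b2: (-1)p + 8(1−p) = −9p + 8.
Setting these equal: 3p + 6 = −9p + 8 ⇒ 12p = 2 ⇒ p = 1/6, and the value is (3)·(1/6) + 6 = 13/2.
For Player II: with q = P(b1), equating A's and B's payoffs gives 10q − 1 = −2q + 8 ⇒ q = 3/4.

13/2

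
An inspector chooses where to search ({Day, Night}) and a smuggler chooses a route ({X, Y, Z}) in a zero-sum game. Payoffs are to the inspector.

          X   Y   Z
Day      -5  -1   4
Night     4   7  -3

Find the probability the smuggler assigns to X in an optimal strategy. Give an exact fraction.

7/16

Row minima: Day → -5, Night → -3; maximin = -3.
Column maxima: X → 4, Y → 7, Z → 4; minimax = 4.
-3 ≠ 4, so there is no saddle point; optimal play is mixed.
Y is strictly dominated by X (it gives the inspector strictly more in every row), so the smuggler never plays it.
On the remaining 2×2 (Day, Night vs X, Z):
Let the inspector play Day with probability p. Expected payoff against X: (-5)p + 4(1−p) = −9p + 4; against Z: 4p + (-3)(1−p) = 7p − 3.
Setting these equal: −9p + 4 = 7p − 3 ⇒ −16p = -7 ⇒ p = 7/16, and the value is (-9)·(7/16) + 4 = 1/16.
For the smuggler: with q = P(X), equating Day's and Night's payoffs gives −9q + 4 = 7q − 3 ⇒ q = 7/16.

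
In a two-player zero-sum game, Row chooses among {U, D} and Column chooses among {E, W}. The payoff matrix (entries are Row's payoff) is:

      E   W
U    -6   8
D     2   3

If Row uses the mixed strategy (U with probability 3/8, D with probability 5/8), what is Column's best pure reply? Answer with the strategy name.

If Column plays E, Row's expected payoff is (3/8)·(-6) + (5/8)·2 = -1.
If Column plays W, Row's expected payoff is (3/8)·8 + (5/8)·3 = 39/8.
Column minimizes Row's payoff; the smallest is -1, so the best response is E.

E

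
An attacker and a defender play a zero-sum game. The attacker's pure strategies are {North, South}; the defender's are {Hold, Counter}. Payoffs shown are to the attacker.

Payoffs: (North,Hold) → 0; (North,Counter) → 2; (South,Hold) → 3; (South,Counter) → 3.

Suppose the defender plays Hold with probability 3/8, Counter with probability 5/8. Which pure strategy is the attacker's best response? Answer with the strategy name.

Expected payoff of North: (3/8)·0 + (5/8)·2 = 5/4.
Expected payoff of South: (3/8)·3 + (5/8)·3 = 3.
The largest is 3, so the attacker's best response is South.

South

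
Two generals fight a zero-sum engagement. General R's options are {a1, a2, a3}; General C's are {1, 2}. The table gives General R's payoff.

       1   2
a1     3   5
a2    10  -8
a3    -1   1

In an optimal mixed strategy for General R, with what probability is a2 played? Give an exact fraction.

1/10

Row minima: a1 → 3, a2 → -8, a3 → -1; maximin = 3.
Column maxima: 1 → 10, 2 → 5; minimax = 5.
3 ≠ 5, so there is no saddle point; optimal play is mixed.
a3 is strictly dominated by a1, so General R never plays it.
On the remaining 2×2 (a1, a2 vs 1, 2):
Let General R play a1 with probability p. Expected payoff against 1: 3p + 10(1−p) = −7p + 10; against 2: 5p + (-8)(1−p) = 13p − 8.
Setting these equal: −7p + 10 = 13p − 8 ⇒ −20p = -18 ⇒ p = 9/10, and the value is (-7)·(9/10) + 10 = 37/10.
For General C: with q = P(1), equating a1's and a2's payoffs gives −2q + 5 = 18q − 8 ⇒ q = 13/20.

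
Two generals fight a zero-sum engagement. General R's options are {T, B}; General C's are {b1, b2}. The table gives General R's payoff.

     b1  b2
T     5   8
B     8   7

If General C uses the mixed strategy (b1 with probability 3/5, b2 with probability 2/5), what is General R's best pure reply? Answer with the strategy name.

Expected payoff of T: (3/5)·5 + (2/5)·8 = 31/5.
Expected payoff of B: (3/5)·8 + (2/5)·7 = 38/5.
The largest is 38/5, so General R's best response is B.

B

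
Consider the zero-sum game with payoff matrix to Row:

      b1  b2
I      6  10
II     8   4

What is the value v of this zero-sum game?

Row minima: I → 6, II → 4; maximin = 6.
Column maxima: b1 → 8, b2 → 10; minimax = 8.
6 ≠ 8, so there is no saddle point; optimal play is mixed.
Let Row play I with probability p. Expected payoff against b1: 6p + 8(1−p) = −2p + 8; against b2: 10p + 4(1−p) = 6p + 4.
Setting these equal: −2p + 8 = 6p + 4 ⇒ −8p = -4 ⇒ p = 1/2, and the value is (-2)·(1/2) + 8 = 7.
For Column: with q = P(b1), equating I's and II's payoffs gives −4q + 10 = 4q + 4 ⇒ q = 3/4.

7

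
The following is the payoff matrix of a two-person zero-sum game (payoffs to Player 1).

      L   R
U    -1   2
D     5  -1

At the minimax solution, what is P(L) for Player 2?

Row minima: U → -1, D → -1; maximin = -1.
Column maxima: L → 5, R → 2; minimax = 2.
-1 ≠ 2, so there is no saddle point; optimal play is mixed.
Let Player 1 play U with probability p. Expected payoff against L: (-1)p + 5(1−p) = −6p + 5; against R: 2p + (-1)(1−p) = 3p − 1.
Setting these equal: −6p + 5 = 3p − 1 ⇒ −9p = -6 ⇒ p = 2/3, and the value is (-6)·(2/3) + 5 = 1.
For Player 2: with q = P(L), equating U's and D's payoffs gives −3q + 2 = 6q − 1 ⇒ q = 1/3.

1/3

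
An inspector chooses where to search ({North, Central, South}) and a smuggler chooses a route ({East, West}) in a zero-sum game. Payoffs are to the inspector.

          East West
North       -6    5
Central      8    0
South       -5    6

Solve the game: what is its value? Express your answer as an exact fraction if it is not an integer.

48/19

Row minima: North → -6, Central → 0, South → -5; maximin = 0.
Column maxima: East → 8, West → 6; minimax = 6.
0 ≠ 6, so there is no saddle point; optimal play is mixed.
North is strictly dominated by South, so the inspector never plays it.
On the remaining 2×2 (Central, South vs East, West):
Let the inspector play Central with probability p. Expected payoff against East: 8p + (-5)(1−p) = 13p − 5; against West: 0p + 6(1−p) = −6p + 6.
Setting these equal: 13p − 5 = −6p + 6 ⇒ 19p = 11 ⇒ p = 11/19, and the value is (13)·(11/19) − 5 = 48/19.
For the smuggler: with q = P(East), equating Central's and South's payoffs gives 8q = −11q + 6 ⇒ q = 6/19.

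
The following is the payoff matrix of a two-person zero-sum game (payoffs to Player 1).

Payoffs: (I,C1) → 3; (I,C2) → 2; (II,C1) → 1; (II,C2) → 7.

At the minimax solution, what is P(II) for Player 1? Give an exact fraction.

Row minima: I → 2, II → 1; maximin = 2.
Column maxima: C1 → 3, C2 → 7; minimax = 3.
2 ≠ 3, so there is no saddle point; optimal play is mixed.
Let Player 1 play I with probability p. Expected payoff against C1: 3p + 1(1−p) = 2p + 1; against C2: 2p + 7(1−p) = −5p + 7.
Setting these equal: 2p + 1 = −5p + 7 ⇒ 7p = 6 ⇒ p = 6/7, and the value is (2)·(6/7) + 1 = 19/7.
For Player 2: with q = P(C1), equating I's and II's payoffs gives q + 2 = −6q + 7 ⇒ q = 5/7.

1/7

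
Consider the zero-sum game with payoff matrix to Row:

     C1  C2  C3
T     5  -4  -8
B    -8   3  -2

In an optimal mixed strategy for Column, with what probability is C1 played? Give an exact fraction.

Row minima: T → -8, B → -8; maximin = -8.
Column maxima: C1 → 5, C2 → 3, C3 → -2; minimax = -2.
-8 ≠ -2, so there is no saddle point; optimal play is mixed.
C2 is strictly dominated by C3 (it gives Row strictly more in every row), so Column never plays it.
On the remaining 2×2 (T, B vs C1, C3):
Let Row play T with probability p. Expected payoff against C1: 5p + (-8)(1−p) = 13p − 8; against C3: (-8)p + (-2)(1−p) = −6p − 2.
Setting these equal: 13p − 8 = −6p − 2 ⇒ 19p = 6 ⇒ p = 6/19, and the value is (13)·(6/19) − 8 = -74/19.
For Column: with q = P(C1), equating T's and B's payoffs gives 13q − 8 = −6q − 2 ⇒ q = 6/19.

6/19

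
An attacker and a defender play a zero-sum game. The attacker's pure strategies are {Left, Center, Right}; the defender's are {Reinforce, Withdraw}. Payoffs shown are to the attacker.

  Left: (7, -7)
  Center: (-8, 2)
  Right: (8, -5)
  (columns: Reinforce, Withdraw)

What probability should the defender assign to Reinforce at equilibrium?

7/23

Row minima: Left → -7, Center → -8, Right → -5; maximin = -5.
Column maxima: Reinforce → 8, Withdraw → 2; minimax = 2.
-5 ≠ 2, so there is no saddle point; optimal play is mixed.
Left is strictly dominated by Right, so the attacker never plays it.
On the remaining 2×2 (Center, Right vs Reinforce, Withdraw):
Let the attacker play Center with probability p. Expected payoff against Reinforce: (-8)p + 8(1−p) = −16p + 8; against Withdraw: 2p + (-5)(1−p) = 7p − 5.
Setting these equal: −16p + 8 = 7p − 5 ⇒ −23p = -13 ⇒ p = 13/23, and the value is (-16)·(13/23) + 8 = -24/23.
For the defender: with q = P(Reinforce), equating Center's and Right's payoffs gives −10q + 2 = 13q − 5 ⇒ q = 7/23.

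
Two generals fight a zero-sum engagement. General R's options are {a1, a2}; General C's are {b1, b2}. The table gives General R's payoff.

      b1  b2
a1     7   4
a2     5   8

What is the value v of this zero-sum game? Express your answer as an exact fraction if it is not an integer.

Row minima: a1 → 4, a2 → 5; maximin = 5.
Column maxima: b1 → 7, b2 → 8; minimax = 7.
5 ≠ 7, so there is no saddle point; optimal play is mixed.
Let General R play a1 with probability p. Expected payoff against b1: 7p + 5(1−p) = 2p + 5; against b2: 4p + 8(1−p) = −4p + 8.
Setting these equal: 2p + 5 = −4p + 8 ⇒ 6p = 3 ⇒ p = 1/2, and the value is (2)·(1/2) + 5 = 6.
For General C: with q = P(b1), equating a1's and a2's payoffs gives 3q + 4 = −3q + 8 ⇒ q = 2/3.

6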